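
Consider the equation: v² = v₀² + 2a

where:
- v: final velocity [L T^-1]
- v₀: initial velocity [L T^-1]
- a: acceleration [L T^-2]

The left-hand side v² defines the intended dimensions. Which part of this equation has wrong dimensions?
The term 2a

Checking each RHS term against the LHS:
- v₀²: [L^2 T^-2] — matches v² [L^2 T^-2] ✓
- 2a: [L T^-2] — does NOT match v² [L^2 T^-2] ✗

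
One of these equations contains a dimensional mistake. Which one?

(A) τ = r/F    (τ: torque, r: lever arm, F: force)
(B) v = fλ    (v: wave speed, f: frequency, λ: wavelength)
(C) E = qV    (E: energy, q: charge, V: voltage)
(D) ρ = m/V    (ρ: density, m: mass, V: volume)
(A) τ = r/F

The equation (A) τ = r/F is dimensionally incorrect.

LHS (τ): [L^2 M T^-2]
RHS (r/F): [M^-1 T^2] ✗

The dimensions do not match. The other three equations balance.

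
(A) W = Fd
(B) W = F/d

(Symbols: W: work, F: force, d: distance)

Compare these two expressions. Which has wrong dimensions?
(B)

(A) W = Fd: LHS [L^2 M T^-2], RHS [L^2 M T^-2] ✓
(B) W = F/d: LHS [L^2 M T^-2], RHS [M T^-2] ✗

Expression (B) W = F/d is dimensionally incorrect.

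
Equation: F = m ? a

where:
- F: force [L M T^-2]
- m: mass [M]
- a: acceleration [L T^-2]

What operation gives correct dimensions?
multiplication (×): F = m × a

F [L M T^-2]; m [M]; a [L T^-2].
m × a → [L M T^-2] ✓
m ÷ a → [L^-1 M T^2] ✗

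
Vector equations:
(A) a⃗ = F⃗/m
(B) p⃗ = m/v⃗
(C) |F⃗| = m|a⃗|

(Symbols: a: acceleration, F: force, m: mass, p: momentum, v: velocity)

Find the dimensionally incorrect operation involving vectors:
(B) p⃗ = m/v⃗

(A) a⃗ = F⃗/m: LHS [L T^-2], RHS [L T^-2] ✓ — force (vector) divided by mass (scalar)
(B) p⃗ = m/v⃗: LHS [L M T^-1], RHS [L^-1 M T] ✗ — momentum is mass times velocity; should be mv⃗ (and division by a vector is undefined)
(C) |F⃗| = m|a⃗|: LHS [L M T^-2], RHS [L M T^-2] ✓ — magnitudes of vectors are scalars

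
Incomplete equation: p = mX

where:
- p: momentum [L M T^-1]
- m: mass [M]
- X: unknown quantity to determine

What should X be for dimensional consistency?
X = v (velocity), dimensions [L T^-1]

p has dimensions [L M T^-1]; the rest of the RHS (m) has dimensions [M].
So X must have dimensions [L T^-1] — X = v (velocity).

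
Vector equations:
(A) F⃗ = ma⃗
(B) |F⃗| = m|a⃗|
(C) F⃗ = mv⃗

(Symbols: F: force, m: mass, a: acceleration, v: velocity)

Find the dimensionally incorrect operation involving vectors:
(C) F⃗ = mv⃗

(A) F⃗ = ma⃗: LHS [L M T^-2], RHS [L M T^-2] ✓ — Force and acceleration are vectors, mass is a scalar
(B) |F⃗| = m|a⃗|: LHS [L M T^-2], RHS [L M T^-2] ✓ — magnitudes of vectors are scalars
(C) F⃗ = mv⃗: LHS [L M T^-2], RHS [L M T^-1] ✗ — mass times velocity is momentum, not force; should be ma⃗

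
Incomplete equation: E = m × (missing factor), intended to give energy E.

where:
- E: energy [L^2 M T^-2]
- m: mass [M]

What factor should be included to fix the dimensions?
v² (velocity squared), dimensions [L^2 T^-2]

E has dimensions [L^2 M T^-2] and m has dimensions [M].
The missing factor must have dimensions [L^2 M T^-2] / [M] = [L^2 T^-2], i.e. velocity squared (v²).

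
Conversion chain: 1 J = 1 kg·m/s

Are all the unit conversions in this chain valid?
The chain is incorrect (it contains an error).

Incorrect: Joule is kg·m²/s², not kg·m/s (that is momentum)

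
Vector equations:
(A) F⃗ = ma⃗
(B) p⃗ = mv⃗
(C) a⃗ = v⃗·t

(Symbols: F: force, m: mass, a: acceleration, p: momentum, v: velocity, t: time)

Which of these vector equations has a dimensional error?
(C) a⃗ = v⃗·t

(A) F⃗ = ma⃗: LHS [L M T^-2], RHS [L M T^-2] ✓ — Force and acceleration are vectors, mass is a scalar
(B) p⃗ = mv⃗: LHS [L M T^-1], RHS [L M T^-1] ✓ — mass (scalar) times velocity (vector)
(C) a⃗ = v⃗·t: LHS [L T^-2], RHS [L] ✗ — acceleration is velocity per time; should be v⃗/t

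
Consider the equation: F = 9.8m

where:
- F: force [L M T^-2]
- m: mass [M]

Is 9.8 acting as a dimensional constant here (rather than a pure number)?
Yes

F has dimensions [L M T^-2], while m alone has dimensions [M]. For the equation to balance, the factor 9.8 must carry dimensions [L T^-2] — it is a dimensional constant (a numerical value of a physical quantity with its units suppressed), not a pure number.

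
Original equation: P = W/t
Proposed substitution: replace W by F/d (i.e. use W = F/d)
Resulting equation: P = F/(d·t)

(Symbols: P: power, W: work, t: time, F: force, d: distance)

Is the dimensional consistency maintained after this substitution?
No

[W] = [L^2 M T^-2] and [F/d] = [M T^-2]. These differ, so the substitution replaces a quantity by one of different dimensions and the result P = F/(d·t) has LHS [L^2 M T^-3] vs RHS [M T^-3] — inconsistent.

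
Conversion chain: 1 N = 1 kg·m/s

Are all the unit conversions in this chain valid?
The chain is incorrect (it contains an error).

Incorrect: Newton is kg·m/s², not kg·m/s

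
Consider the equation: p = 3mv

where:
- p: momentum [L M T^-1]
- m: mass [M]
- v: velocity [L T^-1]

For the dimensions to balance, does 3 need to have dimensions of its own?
No

p has dimensions [L M T^-1] and mv already has dimensions [L M T^-1], so the equation balances without 3 contributing any dimensions. 3 is a pure (dimensionless) number; changing or removing it would not affect dimensional consistency.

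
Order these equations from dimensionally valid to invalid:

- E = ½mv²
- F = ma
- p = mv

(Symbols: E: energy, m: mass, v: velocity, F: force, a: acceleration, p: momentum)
Dimensionally correct: E = ½mv², F = ma, p = mv
Dimensionally incorrect: none
Ordered (correct first, then incorrect): E = ½mv², F = ma, p = mv

- E = ½mv²: LHS [L^2 M T^-2], RHS [L^2 M T^-2] → correct ✓
- F = ma: LHS [L M T^-2], RHS [L M T^-2] → correct ✓
- p = mv: LHS [L M T^-1], RHS [L M T^-1] → correct ✓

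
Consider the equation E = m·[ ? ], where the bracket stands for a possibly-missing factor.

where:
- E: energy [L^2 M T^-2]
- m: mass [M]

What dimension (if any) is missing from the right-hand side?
[L^2 T^-2] — velocity squared (e.g. v²)

E has dimensions [L^2 M T^-2]; m has dimensions [M].
The bracketed factor must supply [L^2 M T^-2] / [M] = [L^2 T^-2].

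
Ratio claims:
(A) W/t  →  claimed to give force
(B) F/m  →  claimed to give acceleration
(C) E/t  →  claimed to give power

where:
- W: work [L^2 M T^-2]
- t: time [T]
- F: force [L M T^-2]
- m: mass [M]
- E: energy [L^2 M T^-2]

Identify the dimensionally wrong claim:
(A) W/t does not give force

(A) W/t: [L^2 M T^-3] ≠ force [L M T^-2] ✗
(B) F/m: [L T^-2] = acceleration [L T^-2] ✓
(C) E/t: [L^2 M T^-3] = power [L^2 M T^-3] ✓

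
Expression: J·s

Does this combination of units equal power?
No

The expression J·s has dimensions [L^2 M T^-1], but power has dimensions [L^2 M T^-3].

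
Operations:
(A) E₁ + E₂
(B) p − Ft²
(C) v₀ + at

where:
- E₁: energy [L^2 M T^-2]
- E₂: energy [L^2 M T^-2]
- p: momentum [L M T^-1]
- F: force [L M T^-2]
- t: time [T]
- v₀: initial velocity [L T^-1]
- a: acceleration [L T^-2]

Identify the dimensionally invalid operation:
(B) p − Ft²

(A) E₁ + E₂: E₁ [L^2 M T^-2] and E₂ [L^2 M T^-2] — same dimensions ✓
(B) p − Ft²: p [L M T^-1] and Ft² [L M] — different dimensions cannot be added/subtracted ✗
(C) v₀ + at: v₀ [L T^-1] and at [L T^-1] — same dimensions ✓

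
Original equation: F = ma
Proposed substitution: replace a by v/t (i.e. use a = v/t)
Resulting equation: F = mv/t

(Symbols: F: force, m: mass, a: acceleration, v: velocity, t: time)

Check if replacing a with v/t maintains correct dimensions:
Yes

[a] = [L T^-2] and [v/t] = [L T^-2]. These match, so the substitution replaces a quantity by one of the same dimensions and the result F = mv/t has LHS [L M T^-2] vs RHS [L M T^-2] — still consistent.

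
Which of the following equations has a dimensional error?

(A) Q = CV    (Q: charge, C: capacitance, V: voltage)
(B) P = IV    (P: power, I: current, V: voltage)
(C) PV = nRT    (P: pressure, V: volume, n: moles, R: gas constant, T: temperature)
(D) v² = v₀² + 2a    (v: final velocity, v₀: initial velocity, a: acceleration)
(D) v² = v₀² + 2a

The equation (D) v² = v₀² + 2a is dimensionally incorrect.

LHS (v²): [L^2 T^-2]
RHS terms:
  - v₀²: [L^2 T^-2] ✓
  - 2a: [L T^-2] ✗ (does not match LHS)

The dimensions do not match. The other three equations balance.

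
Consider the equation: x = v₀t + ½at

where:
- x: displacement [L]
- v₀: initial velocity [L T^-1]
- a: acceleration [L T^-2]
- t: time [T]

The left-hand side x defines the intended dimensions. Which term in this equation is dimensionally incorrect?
The term ½at

Checking each RHS term against the LHS:
- v₀t: [L] — matches x [L] ✓
- ½at: [L T^-1] — does NOT match x [L] ✗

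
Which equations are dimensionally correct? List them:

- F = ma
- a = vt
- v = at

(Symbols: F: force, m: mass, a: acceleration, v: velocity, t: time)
Dimensionally correct: F = ma, v = at
Dimensionally incorrect: a = vt
Ordered (correct first, then incorrect): F = ma, v = at, a = vt

- F = ma: LHS [L M T^-2], RHS [L M T^-2] → correct ✓
- a = vt: LHS [L T^-2], RHS [L] → incorrect ✗
- v = at: LHS [L T^-1], RHS [L T^-1] → correct ✓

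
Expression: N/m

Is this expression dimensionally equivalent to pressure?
No

The expression N/m has dimensions [M T^-2], but pressure has dimensions [L^-1 M T^-2].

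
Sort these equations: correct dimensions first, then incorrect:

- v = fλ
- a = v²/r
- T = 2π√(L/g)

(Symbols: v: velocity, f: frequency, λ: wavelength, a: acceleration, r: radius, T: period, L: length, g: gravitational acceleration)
Dimensionally correct: v = fλ, a = v²/r, T = 2π√(L/g)
Dimensionally incorrect: none
Ordered (correct first, then incorrect): v = fλ, a = v²/r, T = 2π√(L/g)

- v = fλ: LHS [L T^-1], RHS [L T^-1] → correct ✓
- a = v²/r: LHS [L T^-2], RHS [L T^-2] → correct ✓
- T = 2π√(L/g): LHS [T], RHS [T] → correct ✓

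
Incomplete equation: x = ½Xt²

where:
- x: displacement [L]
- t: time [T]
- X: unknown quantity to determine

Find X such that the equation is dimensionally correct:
X = a (acceleration), dimensions [L T^-2]

x has dimensions [L]; the rest of the RHS (½ t²) has dimensions [T^2].
So X must have dimensions [L T^-2] — X = a (acceleration).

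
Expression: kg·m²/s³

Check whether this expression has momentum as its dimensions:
No

The expression kg·m²/s³ has dimensions [L^2 M T^-3], but momentum has dimensions [L M T^-1].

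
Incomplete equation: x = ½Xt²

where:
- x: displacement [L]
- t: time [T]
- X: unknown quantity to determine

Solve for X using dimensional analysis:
X = a (acceleration), dimensions [L T^-2]

x has dimensions [L]; the rest of the RHS (½ t²) has dimensions [T^2].
So X must have dimensions [L T^-2] — X = a (acceleration).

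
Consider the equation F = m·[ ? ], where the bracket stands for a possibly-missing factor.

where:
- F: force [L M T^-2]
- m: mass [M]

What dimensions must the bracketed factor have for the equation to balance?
[L T^-2] — acceleration (e.g. a)

F has dimensions [L M T^-2]; m has dimensions [M].
The bracketed factor must supply [L M T^-2] / [M] = [L T^-2].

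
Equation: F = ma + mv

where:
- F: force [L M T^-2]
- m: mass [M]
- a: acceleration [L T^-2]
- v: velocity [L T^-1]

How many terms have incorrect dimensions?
1

LHS F: [L M T^-2]
- ma: [L M T^-2] ✓
- mv: [L M T^-1] ✗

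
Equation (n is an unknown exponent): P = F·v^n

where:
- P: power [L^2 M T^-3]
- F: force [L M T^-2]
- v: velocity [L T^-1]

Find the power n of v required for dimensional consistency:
n = 1

P has dimensions [L^2 M T^-3]; v has dimensions [L T^-1].
The rest of the RHS has dimensions [L M T^-2], so v^n must supply [L T^-1].
With n = 1: F·v^1 has dimensions [L^2 M T^-3], matching the LHS ✓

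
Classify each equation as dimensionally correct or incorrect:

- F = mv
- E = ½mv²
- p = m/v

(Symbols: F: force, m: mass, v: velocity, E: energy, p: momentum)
Dimensionally correct: E = ½mv²
Dimensionally incorrect: F = mv, p = m/v
Ordered (correct first, then incorrect): E = ½mv², F = mv, p = m/v

- F = mv: LHS [L M T^-2], RHS [L M T^-1] → incorrect ✗
- E = ½mv²: LHS [L^2 M T^-2], RHS [L^2 M T^-2] → correct ✓
- p = m/v: LHS [L M T^-1], RHS [L^-1 M T] → incorrect ✗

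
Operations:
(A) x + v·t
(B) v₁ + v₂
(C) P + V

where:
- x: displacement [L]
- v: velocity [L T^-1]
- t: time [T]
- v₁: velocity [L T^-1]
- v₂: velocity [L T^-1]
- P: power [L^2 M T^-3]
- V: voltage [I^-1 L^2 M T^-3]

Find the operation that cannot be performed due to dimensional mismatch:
(C) P + V

(A) x + v·t: x [L] and v·t [L] — same dimensions ✓
(B) v₁ + v₂: v₁ [L T^-1] and v₂ [L T^-1] — same dimensions ✓
(C) P + V: P [L^2 M T^-3] and V [I^-1 L^2 M T^-3] — different dimensions cannot be added/subtracted ✗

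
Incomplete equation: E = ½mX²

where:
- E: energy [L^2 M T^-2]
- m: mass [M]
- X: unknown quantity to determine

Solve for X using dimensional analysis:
X = v (velocity), dimensions [L T^-1]

E has dimensions [L^2 M T^-2]; the rest of the RHS (½m) has dimensions [M].
So X² must have dimensions [L^2 T^-2], i.e. X has dimensions [L T^-1] — X = v (velocity).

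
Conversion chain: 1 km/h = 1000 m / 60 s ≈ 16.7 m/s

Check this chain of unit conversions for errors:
The chain is incorrect (it contains an error).

Incorrect: 1 h = 3600 s, not 60 s (1 km/h ≈ 0.278 m/s)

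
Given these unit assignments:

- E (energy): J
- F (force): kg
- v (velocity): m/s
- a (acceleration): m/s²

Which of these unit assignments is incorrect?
F

The variable F (force) should have units N, not kg.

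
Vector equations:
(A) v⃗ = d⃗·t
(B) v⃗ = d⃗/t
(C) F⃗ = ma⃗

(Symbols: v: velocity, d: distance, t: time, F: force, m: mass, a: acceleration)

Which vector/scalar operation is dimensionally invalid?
(A) v⃗ = d⃗·t

(A) v⃗ = d⃗·t: LHS [L T^-1], RHS [L T] ✗ — velocity is displacement per time; should be d⃗/t
(B) v⃗ = d⃗/t: LHS [L T^-1], RHS [L T^-1] ✓ — displacement (vector) divided by time (scalar)
(C) F⃗ = ma⃗: LHS [L M T^-2], RHS [L M T^-2] ✓ — Force and acceleration are vectors, mass is a scalar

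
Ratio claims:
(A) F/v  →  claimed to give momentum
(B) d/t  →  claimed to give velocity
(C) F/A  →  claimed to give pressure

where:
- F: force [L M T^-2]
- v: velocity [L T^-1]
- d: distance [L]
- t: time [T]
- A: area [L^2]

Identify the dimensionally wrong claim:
(A) F/v does not give momentum

(A) F/v: [M T^-1] ≠ momentum [L M T^-1] ✗
(B) d/t: [L T^-1] = velocity [L T^-1] ✓
(C) F/A: [L^-1 M T^-2] = pressure [L^-1 M T^-2] ✓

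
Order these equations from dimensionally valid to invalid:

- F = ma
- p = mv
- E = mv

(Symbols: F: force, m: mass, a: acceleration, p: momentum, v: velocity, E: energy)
Dimensionally correct: F = ma, p = mv
Dimensionally incorrect: E = mv
Ordered (correct first, then incorrect): F = ma, p = mv, E = mv

- F = ma: LHS [L M T^-2], RHS [L M T^-2] → correct ✓
- p = mv: LHS [L M T^-1], RHS [L M T^-1] → correct ✓
- E = mv: LHS [L^2 M T^-2], RHS [L M T^-1] → incorrect ✗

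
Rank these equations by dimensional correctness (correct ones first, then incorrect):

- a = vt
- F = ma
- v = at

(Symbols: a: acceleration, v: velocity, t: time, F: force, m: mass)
Dimensionally correct: F = ma, v = at
Dimensionally incorrect: a = vt
Ordered (correct first, then incorrect): F = ma, v = at, a = vt

- a = vt: LHS [L T^-2], RHS [L] → incorrect ✗
- F = ma: LHS [L M T^-2], RHS [L M T^-2] → correct ✓
- v = at: LHS [L T^-1], RHS [L T^-1] → correct ✓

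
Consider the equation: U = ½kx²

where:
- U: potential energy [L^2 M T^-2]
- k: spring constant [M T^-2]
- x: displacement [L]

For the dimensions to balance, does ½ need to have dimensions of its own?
No

U has dimensions [L^2 M T^-2] and kx² already has dimensions [L^2 M T^-2], so the equation balances without ½ contributing any dimensions. ½ is a pure (dimensionless) number; changing or removing it would not affect dimensional consistency.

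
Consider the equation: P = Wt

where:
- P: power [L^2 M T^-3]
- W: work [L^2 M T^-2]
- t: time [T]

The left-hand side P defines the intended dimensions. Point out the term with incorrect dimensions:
The right-hand side term Wt

P has dimensions [L^2 M T^-3], but Wt has dimensions [L^2 M T^-1], so the term Wt is dimensionally wrong for P.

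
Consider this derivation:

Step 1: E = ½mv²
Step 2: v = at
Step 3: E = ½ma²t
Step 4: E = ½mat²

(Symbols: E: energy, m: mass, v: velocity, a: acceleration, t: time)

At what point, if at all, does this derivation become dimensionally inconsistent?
Step 3

Step 1: E = ½mv² → LHS [L^2 M T^-2], RHS [L^2 M T^-2] ✓
Step 2: v = at → LHS [L T^-1], RHS [L T^-1] ✓
Step 3: E = ½ma²t → LHS [L^2 M T^-2], RHS [L^2 M T^-3] ✗

The first dimensional inconsistency appears in step 3: E = ½ma²t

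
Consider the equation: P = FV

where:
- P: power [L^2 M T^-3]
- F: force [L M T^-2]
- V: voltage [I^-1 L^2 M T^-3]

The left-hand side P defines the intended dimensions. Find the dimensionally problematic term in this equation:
The right-hand side term FV

P has dimensions [L^2 M T^-3], but FV has dimensions [I^-1 L^3 M^2 T^-5], so the term FV is dimensionally wrong for P.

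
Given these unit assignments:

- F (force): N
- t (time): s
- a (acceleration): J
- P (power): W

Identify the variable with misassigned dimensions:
a

The variable a (acceleration) should have units m/s², not J.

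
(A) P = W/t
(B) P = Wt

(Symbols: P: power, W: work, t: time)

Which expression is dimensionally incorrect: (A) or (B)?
(B)

(A) P = W/t: LHS [L^2 M T^-3], RHS [L^2 M T^-3] ✓
(B) P = Wt: LHS [L^2 M T^-3], RHS [L^2 M T^-1] ✗

Expression (B) P = Wt is dimensionally incorrect.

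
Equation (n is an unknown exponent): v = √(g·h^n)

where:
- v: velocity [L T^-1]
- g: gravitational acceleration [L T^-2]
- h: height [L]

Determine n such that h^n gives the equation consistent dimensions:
n = 1

v has dimensions [L T^-1]; h has dimensions [L].
With n = 1: √(g·h^1) has dimensions [L T^-1], matching the LHS ✓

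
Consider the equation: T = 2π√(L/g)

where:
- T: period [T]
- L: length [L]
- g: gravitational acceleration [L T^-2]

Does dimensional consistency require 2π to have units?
No

T has dimensions [T] and √(L/g) already has dimensions [T], so the equation balances without 2π contributing any dimensions. 2π is a pure (dimensionless) number; changing or removing it would not affect dimensional consistency.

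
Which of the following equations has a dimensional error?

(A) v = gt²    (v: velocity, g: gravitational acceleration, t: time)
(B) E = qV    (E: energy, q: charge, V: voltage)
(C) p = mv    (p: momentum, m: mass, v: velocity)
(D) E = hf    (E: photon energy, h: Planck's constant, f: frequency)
(A) v = gt²

The equation (A) v = gt² is dimensionally incorrect.

LHS (v): [L T^-1]
RHS (gt²): [L] ✗

The dimensions do not match. The other three equations balance.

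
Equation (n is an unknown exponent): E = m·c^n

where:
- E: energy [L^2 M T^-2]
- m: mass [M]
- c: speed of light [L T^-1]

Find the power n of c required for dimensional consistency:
n = 2

E has dimensions [L^2 M T^-2]; c has dimensions [L T^-1].
The rest of the RHS has dimensions [M], so c^n must supply [L^2 T^-2].
With n = 2: m·c^2 has dimensions [L^2 M T^-2], matching the LHS ✓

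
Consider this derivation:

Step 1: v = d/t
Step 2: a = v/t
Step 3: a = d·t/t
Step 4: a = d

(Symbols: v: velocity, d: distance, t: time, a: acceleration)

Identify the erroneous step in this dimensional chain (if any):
Step 3

Step 1: v = d/t → LHS [L T^-1], RHS [L T^-1] ✓
Step 2: a = v/t → LHS [L T^-2], RHS [L T^-2] ✓
Step 3: a = d·t/t → LHS [L T^-2], RHS [L] ✗

The first dimensional inconsistency appears in step 3: a = d·t/t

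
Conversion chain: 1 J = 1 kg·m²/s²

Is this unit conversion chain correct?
The chain is correct (no errors).

Correct: Joule is defined as kg·m²/s²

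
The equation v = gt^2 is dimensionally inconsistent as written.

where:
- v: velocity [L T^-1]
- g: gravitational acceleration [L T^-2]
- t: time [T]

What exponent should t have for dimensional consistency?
The exponent of t should be 1: v = gt

The LHS v has dimensions [L T^-1]; t has dimensions [T].
As written, the RHS gt^2 (exponent 2 on t) has dimensions [L], which does not match.
With exponent 1, the RHS gt has dimensions [L T^-1], matching the LHS.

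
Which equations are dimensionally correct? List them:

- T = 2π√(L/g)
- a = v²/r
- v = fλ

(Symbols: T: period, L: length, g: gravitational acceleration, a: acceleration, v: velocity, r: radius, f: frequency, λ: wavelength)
Dimensionally correct: T = 2π√(L/g), a = v²/r, v = fλ
Dimensionally incorrect: none
Ordered (correct first, then incorrect): T = 2π√(L/g), a = v²/r, v = fλ

- T = 2π√(L/g): LHS [T], RHS [T] → correct ✓
- a = v²/r: LHS [L T^-2], RHS [L T^-2] → correct ✓
- v = fλ: LHS [L T^-1], RHS [L T^-1] → correct ✓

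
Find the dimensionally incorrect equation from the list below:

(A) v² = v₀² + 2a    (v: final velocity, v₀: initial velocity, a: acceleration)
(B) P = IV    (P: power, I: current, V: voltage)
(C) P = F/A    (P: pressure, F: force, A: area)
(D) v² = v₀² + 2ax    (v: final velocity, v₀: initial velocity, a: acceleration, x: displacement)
(A) v² = v₀² + 2a

The equation (A) v² = v₀² + 2a is dimensionally incorrect.

LHS (v²): [L^2 T^-2]
RHS terms:
  - v₀²: [L^2 T^-2] ✓
  - 2a: [L T^-2] ✗ (does not match LHS)

The dimensions do not match. The other three equations balance.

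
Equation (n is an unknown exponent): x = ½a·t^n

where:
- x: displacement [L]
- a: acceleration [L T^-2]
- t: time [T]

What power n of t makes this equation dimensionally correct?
n = 2

x has dimensions [L]; t has dimensions [T].
The rest of the RHS has dimensions [L T^-2], so t^n must supply [T^2].
With n = 2: ½a·t^2 has dimensions [L], matching the LHS ✓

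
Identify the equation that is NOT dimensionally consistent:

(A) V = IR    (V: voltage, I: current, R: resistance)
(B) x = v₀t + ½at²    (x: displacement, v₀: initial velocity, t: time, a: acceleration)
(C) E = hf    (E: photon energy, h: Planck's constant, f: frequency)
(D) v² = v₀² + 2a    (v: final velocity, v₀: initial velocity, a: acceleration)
(D) v² = v₀² + 2a

The equation (D) v² = v₀² + 2a is dimensionally incorrect.

LHS (v²): [L^2 T^-2]
RHS terms:
  - v₀²: [L^2 T^-2] ✓
  - 2a: [L T^-2] ✗ (does not match LHS)

The dimensions do not match. The other three equations balance.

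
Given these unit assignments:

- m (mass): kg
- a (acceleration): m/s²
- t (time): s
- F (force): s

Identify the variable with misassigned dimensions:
F

The variable F (force) should have units N, not s.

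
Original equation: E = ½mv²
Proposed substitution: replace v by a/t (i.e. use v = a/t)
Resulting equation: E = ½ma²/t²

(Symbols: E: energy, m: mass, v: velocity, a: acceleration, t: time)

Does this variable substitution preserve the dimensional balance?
No

[v] = [L T^-1] and [a/t] = [L T^-3]. These differ, so the substitution replaces a quantity by one of different dimensions and the result E = ½ma²/t² has LHS [L^2 M T^-2] vs RHS [L^2 M T^-6] — inconsistent.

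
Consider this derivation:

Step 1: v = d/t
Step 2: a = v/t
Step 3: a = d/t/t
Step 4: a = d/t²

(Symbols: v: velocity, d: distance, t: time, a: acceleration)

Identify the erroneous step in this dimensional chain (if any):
No step introduces an error — all steps are dimensionally consistent.

Step 1: v = d/t → LHS [L T^-1], RHS [L T^-1] ✓
Step 2: a = v/t → LHS [L T^-2], RHS [L T^-2] ✓
Step 3: a = d/t/t → LHS [L T^-2], RHS [L T^-2] ✓
Step 4: a = d/t² → LHS [L T^-2], RHS [L T^-2] ✓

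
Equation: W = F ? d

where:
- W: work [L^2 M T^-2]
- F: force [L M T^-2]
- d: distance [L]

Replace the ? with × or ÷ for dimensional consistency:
multiplication (×): W = F × d

W [L^2 M T^-2]; F [L M T^-2]; d [L].
F × d → [L^2 M T^-2] ✓
F ÷ d → [M T^-2] ✗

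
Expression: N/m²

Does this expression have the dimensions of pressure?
Yes

The expression N/m² has dimensions [L^-1 M T^-2], which is exactly pressure [L^-1 M T^-2].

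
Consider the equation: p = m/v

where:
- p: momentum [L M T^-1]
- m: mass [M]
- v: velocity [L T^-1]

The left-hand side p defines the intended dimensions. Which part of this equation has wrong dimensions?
The right-hand side term m/v

p has dimensions [L M T^-1], but m/v has dimensions [L^-1 M T], so the term m/v is dimensionally wrong for p.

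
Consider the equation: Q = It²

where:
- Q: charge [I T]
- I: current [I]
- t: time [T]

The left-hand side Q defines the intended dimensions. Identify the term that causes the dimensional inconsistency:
The right-hand side term It²

Q has dimensions [I T], but It² has dimensions [I T^2], so the term It² is dimensionally wrong for Q.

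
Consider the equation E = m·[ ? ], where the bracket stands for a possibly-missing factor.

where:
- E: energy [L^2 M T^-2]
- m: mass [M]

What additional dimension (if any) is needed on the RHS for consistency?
[L^2 T^-2] — velocity squared (e.g. v²)

E has dimensions [L^2 M T^-2]; m has dimensions [M].
The bracketed factor must supply [L^2 M T^-2] / [M] = [L^2 T^-2].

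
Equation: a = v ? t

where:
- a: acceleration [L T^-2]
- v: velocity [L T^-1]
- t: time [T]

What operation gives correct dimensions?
division (÷): a = v ÷ t

a [L T^-2]; v [L T^-1]; t [T].
v × t → [L] ✗
v ÷ t → [L T^-2] ✓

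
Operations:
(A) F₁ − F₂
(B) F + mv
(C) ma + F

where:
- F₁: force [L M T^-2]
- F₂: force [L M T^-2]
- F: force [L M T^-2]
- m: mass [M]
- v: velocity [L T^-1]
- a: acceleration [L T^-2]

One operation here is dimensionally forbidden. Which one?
(B) F + mv

(A) F₁ − F₂: F₁ [L M T^-2] and F₂ [L M T^-2] — same dimensions ✓
(B) F + mv: F [L M T^-2] and mv [L M T^-1] — different dimensions cannot be added/subtracted ✗
(C) ma + F: ma [L M T^-2] and F [L M T^-2] — same dimensions ✓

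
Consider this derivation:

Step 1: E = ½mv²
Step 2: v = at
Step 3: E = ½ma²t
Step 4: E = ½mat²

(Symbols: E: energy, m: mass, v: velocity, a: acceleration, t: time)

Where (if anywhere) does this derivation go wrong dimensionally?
Step 3

Step 1: E = ½mv² → LHS [L^2 M T^-2], RHS [L^2 M T^-2] ✓
Step 2: v = at → LHS [L T^-1], RHS [L T^-1] ✓
Step 3: E = ½ma²t → LHS [L^2 M T^-2], RHS [L^2 M T^-3] ✗

The first dimensional inconsistency appears in step 3: E = ½ma²t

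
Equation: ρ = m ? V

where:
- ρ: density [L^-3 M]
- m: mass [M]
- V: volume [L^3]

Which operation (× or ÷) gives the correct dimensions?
division (÷): ρ = m ÷ V

ρ [L^-3 M]; m [M]; V [L^3].
m × V → [L^3 M] ✗
m ÷ V → [L^-3 M] ✓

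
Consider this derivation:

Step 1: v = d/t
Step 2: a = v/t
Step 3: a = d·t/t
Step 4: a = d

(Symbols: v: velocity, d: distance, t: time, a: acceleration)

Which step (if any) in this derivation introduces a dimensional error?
Step 3

Step 1: v = d/t → LHS [L T^-1], RHS [L T^-1] ✓
Step 2: a = v/t → LHS [L T^-2], RHS [L T^-2] ✓
Step 3: a = d·t/t → LHS [L T^-2], RHS [L] ✗

The first dimensional inconsistency appears in step 3: a = d·t/t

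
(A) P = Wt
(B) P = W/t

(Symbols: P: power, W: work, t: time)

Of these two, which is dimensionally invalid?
(A)

(A) P = Wt: LHS [L^2 M T^-3], RHS [L^2 M T^-1] ✗
(B) P = W/t: LHS [L^2 M T^-3], RHS [L^2 M T^-3] ✓

Expression (A) P = Wt is dimensionally incorrect.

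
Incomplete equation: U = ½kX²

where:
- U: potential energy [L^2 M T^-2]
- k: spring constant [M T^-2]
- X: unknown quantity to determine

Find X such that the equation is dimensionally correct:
X = x (displacement), dimensions [L]

U has dimensions [L^2 M T^-2]; the rest of the RHS (½k) has dimensions [M T^-2].
So X² must have dimensions [L^2], i.e. X has dimensions [L] — X = x (displacement).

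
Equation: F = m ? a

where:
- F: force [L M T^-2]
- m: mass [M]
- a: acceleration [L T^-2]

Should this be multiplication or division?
multiplication (×): F = m × a

F [L M T^-2]; m [M]; a [L T^-2].
m × a → [L M T^-2] ✓
m ÷ a → [L^-1 M T^2] ✗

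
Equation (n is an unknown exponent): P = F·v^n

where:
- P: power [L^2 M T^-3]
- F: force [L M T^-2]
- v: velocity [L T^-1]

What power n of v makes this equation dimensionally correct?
n = 1

P has dimensions [L^2 M T^-3]; v has dimensions [L T^-1].
The rest of the RHS has dimensions [L M T^-2], so v^n must supply [L T^-1].
With n = 1: F·v^1 has dimensions [L^2 M T^-3], matching the LHS ✓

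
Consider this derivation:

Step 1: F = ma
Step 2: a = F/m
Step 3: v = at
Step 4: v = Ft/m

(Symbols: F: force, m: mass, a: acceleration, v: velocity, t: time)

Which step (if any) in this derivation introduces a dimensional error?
No step introduces an error — all steps are dimensionally consistent.

Step 1: F = ma → LHS [L M T^-2], RHS [L M T^-2] ✓
Step 2: a = F/m → LHS [L T^-2], RHS [L T^-2] ✓
Step 3: v = at → LHS [L T^-1], RHS [L T^-1] ✓
Step 4: v = Ft/m → LHS [L T^-1], RHS [L T^-1] ✓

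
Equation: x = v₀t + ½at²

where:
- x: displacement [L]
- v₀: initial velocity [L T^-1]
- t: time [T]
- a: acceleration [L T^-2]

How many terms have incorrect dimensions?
0

LHS x: [L]
- v₀t: [L] ✓
- ½at²: [L] ✓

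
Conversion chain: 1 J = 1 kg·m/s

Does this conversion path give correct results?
The chain is incorrect (it contains an error).

Incorrect: Joule is kg·m²/s², not kg·m/s (that is momentum)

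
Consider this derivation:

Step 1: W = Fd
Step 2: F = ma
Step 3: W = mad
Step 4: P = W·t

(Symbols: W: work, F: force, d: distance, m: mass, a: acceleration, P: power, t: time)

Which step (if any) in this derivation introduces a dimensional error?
Step 4

Step 1: W = Fd → LHS [L^2 M T^-2], RHS [L^2 M T^-2] ✓
Step 2: F = ma → LHS [L M T^-2], RHS [L M T^-2] ✓
Step 3: W = mad → LHS [L^2 M T^-2], RHS [L^2 M T^-2] ✓
Step 4: P = W·t → LHS [L^2 M T^-3], RHS [L^2 M T^-1] ✗

The first dimensional inconsistency appears in step 4: P = W·t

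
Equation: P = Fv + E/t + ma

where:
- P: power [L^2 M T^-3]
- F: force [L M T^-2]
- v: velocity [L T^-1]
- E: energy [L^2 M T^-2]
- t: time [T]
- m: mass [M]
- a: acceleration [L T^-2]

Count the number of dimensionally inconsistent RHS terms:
1

LHS P: [L^2 M T^-3]
- Fv: [L^2 M T^-3] ✓
- E/t: [L^2 M T^-3] ✓
- ma: [L M T^-2] ✗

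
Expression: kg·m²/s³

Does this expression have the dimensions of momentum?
No

The expression kg·m²/s³ has dimensions [L^2 M T^-3], but momentum has dimensions [L M T^-1].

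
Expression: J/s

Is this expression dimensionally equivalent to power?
Yes

The expression J/s has dimensions [L^2 M T^-3], which is exactly power [L^2 M T^-3].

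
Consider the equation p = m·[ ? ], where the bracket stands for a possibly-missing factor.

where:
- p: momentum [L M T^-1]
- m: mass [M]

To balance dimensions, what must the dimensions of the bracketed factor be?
[L T^-1] — velocity (e.g. v)

p has dimensions [L M T^-1]; m has dimensions [M].
The bracketed factor must supply [L M T^-1] / [M] = [L T^-1].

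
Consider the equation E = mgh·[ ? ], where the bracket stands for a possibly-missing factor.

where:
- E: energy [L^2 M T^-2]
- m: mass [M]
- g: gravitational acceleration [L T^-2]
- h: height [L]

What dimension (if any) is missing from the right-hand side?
Nothing is missing — the bracketed factor must be dimensionless.

E has dimensions [L^2 M T^-2] and mgh already has dimensions [L^2 M T^-2], so E = mgh is dimensionally complete.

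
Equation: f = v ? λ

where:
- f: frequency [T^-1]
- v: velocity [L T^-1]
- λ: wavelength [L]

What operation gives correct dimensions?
division (÷): f = v ÷ λ

f [T^-1]; v [L T^-1]; λ [L].
v × λ → [L^2 T^-1] ✗
v ÷ λ → [T^-1] ✓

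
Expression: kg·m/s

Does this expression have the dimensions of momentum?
Yes

The expression kg·m/s has dimensions [L M T^-1], which is exactly momentum [L M T^-1].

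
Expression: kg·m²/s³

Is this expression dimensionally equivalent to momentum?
No

The expression kg·m²/s³ has dimensions [L^2 M T^-3], but momentum has dimensions [L M T^-1].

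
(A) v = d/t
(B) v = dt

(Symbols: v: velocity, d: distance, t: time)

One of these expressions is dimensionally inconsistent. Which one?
(B)

(A) v = d/t: LHS [L T^-1], RHS [L T^-1] ✓
(B) v = dt: LHS [L T^-1], RHS [L T] ✗

Expression (B) v = dt is dimensionally incorrect.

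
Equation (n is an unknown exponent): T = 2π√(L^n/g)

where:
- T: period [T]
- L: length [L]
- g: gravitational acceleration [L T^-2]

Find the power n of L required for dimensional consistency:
n = 1

T has dimensions [T]; L has dimensions [L].
With n = 1: 2π√(L^1/g) has dimensions [T], matching the LHS ✓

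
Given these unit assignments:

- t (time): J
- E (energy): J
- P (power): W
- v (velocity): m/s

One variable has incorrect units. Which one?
t

The variable t (time) should have units s, not J.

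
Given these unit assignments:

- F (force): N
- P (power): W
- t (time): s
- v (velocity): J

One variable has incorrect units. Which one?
v

The variable v (velocity) should have units m/s, not J.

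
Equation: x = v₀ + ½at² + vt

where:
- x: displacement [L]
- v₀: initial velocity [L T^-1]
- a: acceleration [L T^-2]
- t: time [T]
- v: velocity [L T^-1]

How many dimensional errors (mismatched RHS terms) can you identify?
1

LHS x: [L]
- v₀: [L T^-1] ✗
- ½at²: [L] ✓
- vt: [L] ✓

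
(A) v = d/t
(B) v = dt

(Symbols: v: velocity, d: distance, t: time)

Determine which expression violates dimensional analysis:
(B)

(A) v = d/t: LHS [L T^-1], RHS [L T^-1] ✓
(B) v = dt: LHS [L T^-1], RHS [L T] ✗

Expression (B) v = dt is dimensionally incorrect.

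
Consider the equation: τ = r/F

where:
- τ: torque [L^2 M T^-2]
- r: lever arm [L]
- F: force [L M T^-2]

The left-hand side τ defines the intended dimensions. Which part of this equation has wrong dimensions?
The right-hand side term r/F

τ has dimensions [L^2 M T^-2], but r/F has dimensions [M^-1 T^2], so the term r/F is dimensionally wrong for τ.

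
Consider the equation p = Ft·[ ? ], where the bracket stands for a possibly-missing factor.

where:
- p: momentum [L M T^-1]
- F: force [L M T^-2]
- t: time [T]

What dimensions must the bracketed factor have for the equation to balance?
Nothing is missing — the bracketed factor must be dimensionless.

p has dimensions [L M T^-1] and Ft already has dimensions [L M T^-1], so p = Ft is dimensionally complete.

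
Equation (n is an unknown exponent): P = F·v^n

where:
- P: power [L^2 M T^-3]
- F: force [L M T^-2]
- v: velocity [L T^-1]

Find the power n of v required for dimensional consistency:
n = 1

P has dimensions [L^2 M T^-3]; v has dimensions [L T^-1].
The rest of the RHS has dimensions [L M T^-2], so v^n must supply [L T^-1].
With n = 1: F·v^1 has dimensions [L^2 M T^-3], matching the LHS ✓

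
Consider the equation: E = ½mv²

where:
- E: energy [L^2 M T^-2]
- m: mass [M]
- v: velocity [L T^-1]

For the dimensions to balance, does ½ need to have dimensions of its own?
No

E has dimensions [L^2 M T^-2] and mv² already has dimensions [L^2 M T^-2], so the equation balances without ½ contributing any dimensions. ½ is a pure (dimensionless) number; changing or removing it would not affect dimensional consistency.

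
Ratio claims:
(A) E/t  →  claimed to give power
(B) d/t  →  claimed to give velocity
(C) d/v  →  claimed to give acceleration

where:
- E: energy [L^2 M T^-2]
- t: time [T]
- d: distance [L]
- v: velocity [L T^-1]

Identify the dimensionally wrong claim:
(C) d/v does not give acceleration

(A) E/t: [L^2 M T^-3] = power [L^2 M T^-3] ✓
(B) d/t: [L T^-1] = velocity [L T^-1] ✓
(C) d/v: [T] ≠ acceleration [L T^-2] ✗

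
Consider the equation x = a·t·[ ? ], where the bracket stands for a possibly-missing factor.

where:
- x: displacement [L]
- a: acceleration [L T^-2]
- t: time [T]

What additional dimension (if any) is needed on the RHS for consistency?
[T] — time (e.g. t)

x has dimensions [L]; a·t has dimensions [L T^-1].
The bracketed factor must supply [L] / [L T^-1] = [T].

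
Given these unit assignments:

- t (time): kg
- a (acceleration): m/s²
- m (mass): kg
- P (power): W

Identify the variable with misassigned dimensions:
t

The variable t (time) should have units s, not kg.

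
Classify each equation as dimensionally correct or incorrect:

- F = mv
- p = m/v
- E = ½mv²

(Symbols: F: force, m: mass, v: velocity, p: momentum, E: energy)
Dimensionally correct: E = ½mv²
Dimensionally incorrect: F = mv, p = m/v
Ordered (correct first, then incorrect): E = ½mv², F = mv, p = m/v

- F = mv: LHS [L M T^-2], RHS [L M T^-1] → incorrect ✗
- p = m/v: LHS [L M T^-1], RHS [L^-1 M T] → incorrect ✗
- E = ½mv²: LHS [L^2 M T^-2], RHS [L^2 M T^-2] → correct ✓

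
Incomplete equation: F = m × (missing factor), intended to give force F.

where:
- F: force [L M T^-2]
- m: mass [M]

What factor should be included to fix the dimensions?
a (acceleration), dimensions [L T^-2]

F has dimensions [L M T^-2] and m has dimensions [M].
The missing factor must have dimensions [L M T^-2] / [M] = [L T^-2], i.e. acceleration (a).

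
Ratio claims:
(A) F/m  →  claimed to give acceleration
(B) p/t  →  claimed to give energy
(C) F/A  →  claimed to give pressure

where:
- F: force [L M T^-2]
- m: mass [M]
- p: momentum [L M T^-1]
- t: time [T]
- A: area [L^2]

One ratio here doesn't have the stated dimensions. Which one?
(B) p/t does not give energy

(A) F/m: [L T^-2] = acceleration [L T^-2] ✓
(B) p/t: [L M T^-2] ≠ energy [L^2 M T^-2] ✗
(C) F/A: [L^-1 M T^-2] = pressure [L^-1 M T^-2] ✓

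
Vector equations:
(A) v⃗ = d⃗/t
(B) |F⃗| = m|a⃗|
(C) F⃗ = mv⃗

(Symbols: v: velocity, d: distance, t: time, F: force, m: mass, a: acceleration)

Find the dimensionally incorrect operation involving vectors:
(C) F⃗ = mv⃗

(A) v⃗ = d⃗/t: LHS [L T^-1], RHS [L T^-1] ✓ — displacement (vector) divided by time (scalar)
(B) |F⃗| = m|a⃗|: LHS [L M T^-2], RHS [L M T^-2] ✓ — magnitudes of vectors are scalars
(C) F⃗ = mv⃗: LHS [L M T^-2], RHS [L M T^-1] ✗ — mass times velocity is momentum, not force; should be ma⃗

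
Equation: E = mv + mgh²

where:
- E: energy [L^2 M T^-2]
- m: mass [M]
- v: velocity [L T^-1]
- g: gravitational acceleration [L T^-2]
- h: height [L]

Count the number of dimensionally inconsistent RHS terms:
2

LHS E: [L^2 M T^-2]
- mv: [L M T^-1] ✗
- mgh²: [L^3 M T^-2] ✗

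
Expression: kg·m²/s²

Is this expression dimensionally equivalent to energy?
Yes

The expression kg·m²/s² has dimensions [L^2 M T^-2], which is exactly energy [L^2 M T^-2].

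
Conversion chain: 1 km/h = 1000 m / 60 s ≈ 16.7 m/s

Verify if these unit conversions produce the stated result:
The chain is incorrect (it contains an error).

Incorrect: 1 h = 3600 s, not 60 s (1 km/h ≈ 0.278 m/s)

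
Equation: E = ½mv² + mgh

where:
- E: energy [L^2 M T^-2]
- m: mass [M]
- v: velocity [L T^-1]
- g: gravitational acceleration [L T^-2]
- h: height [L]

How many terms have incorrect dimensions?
0

LHS E: [L^2 M T^-2]
- ½mv²: [L^2 M T^-2] ✓
- mgh: [L^2 M T^-2] ✓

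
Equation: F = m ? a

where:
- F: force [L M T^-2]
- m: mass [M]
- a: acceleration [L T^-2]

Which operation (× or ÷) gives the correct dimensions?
multiplication (×): F = m × a

F [L M T^-2]; m [M]; a [L T^-2].
m × a → [L M T^-2] ✓
m ÷ a → [L^-1 M T^2] ✗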